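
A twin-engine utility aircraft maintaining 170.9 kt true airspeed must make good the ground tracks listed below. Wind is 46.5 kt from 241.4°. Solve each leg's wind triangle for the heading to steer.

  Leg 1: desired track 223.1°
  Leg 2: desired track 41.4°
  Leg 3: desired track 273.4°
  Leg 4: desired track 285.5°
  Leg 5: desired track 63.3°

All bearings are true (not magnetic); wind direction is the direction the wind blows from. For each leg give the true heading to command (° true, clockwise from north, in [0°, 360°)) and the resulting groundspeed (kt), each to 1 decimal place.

Leg 1: desired track 223.1°; wind correction +4.9° → command heading 228.0°, groundspeed 126.1 kt
Leg 2: desired track 41.4°; wind correction -5.3° → command heading 36.1°, groundspeed 213.9 kt
Leg 3: desired track 273.4°; wind correction -8.3° → command heading 265.1°, groundspeed 129.7 kt
Leg 4: desired track 285.5°; wind correction -10.9° → command heading 274.6°, groundspeed 134.4 kt
Leg 5: desired track 63.3°; wind correction +0.5° → command heading 63.8°, groundspeed 217.4 kt

Leg 1: heading=228.0°, groundspeed=126.1 kt
Leg 2: heading=36.1°, groundspeed=213.9 kt
Leg 3: heading=265.1°, groundspeed=129.7 kt
Leg 4: heading=274.6°, groundspeed=134.4 kt
Leg 5: heading=63.8°, groundspeed=217.4 kt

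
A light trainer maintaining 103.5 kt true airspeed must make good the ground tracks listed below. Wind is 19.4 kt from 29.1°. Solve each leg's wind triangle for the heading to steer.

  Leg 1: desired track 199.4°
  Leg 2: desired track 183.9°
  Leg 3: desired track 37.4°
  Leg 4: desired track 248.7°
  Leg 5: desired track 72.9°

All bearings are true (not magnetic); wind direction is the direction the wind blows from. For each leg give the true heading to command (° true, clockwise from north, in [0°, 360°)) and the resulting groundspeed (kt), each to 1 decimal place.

Leg 1: desired track 199.4°; wind correction -1.8° → command heading 197.6°, groundspeed 122.6 kt
Leg 2: desired track 183.9°; wind correction -4.6° → command heading 179.3°, groundspeed 120.7 kt
Leg 3: desired track 37.4°; wind correction -1.6° → command heading 35.8°, groundspeed 84.3 kt
Leg 4: desired track 248.7°; wind correction +6.9° → command heading 255.6°, groundspeed 117.7 kt
Leg 5: desired track 72.9°; wind correction -7.5° → command heading 65.4°, groundspeed 88.6 kt

Leg 1: heading=197.6°, groundspeed=122.6 kt
Leg 2: heading=179.3°, groundspeed=120.7 kt
Leg 3: heading=35.8°, groundspeed=84.3 kt
Leg 4: heading=255.6°, groundspeed=117.7 kt
Leg 5: heading=65.4°, groundspeed=88.6 kt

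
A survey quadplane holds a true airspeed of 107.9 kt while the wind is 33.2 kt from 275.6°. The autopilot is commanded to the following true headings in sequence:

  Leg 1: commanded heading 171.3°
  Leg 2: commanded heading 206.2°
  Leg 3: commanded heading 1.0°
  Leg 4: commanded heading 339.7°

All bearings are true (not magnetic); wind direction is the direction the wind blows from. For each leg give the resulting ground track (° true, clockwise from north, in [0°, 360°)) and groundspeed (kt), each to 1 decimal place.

Leg 1: track=155.8°, groundspeed=120.5 kt
Leg 2: track=188.3°, groundspeed=101.1 kt
Leg 3: track=18.5°, groundspeed=110.3 kt
Leg 4: track=357.4°, groundspeed=98.1 kt

Leg 1: heading 171.3°; drift -15.5° → track 155.8°, groundspeed 120.5 kt
Leg 2: heading 206.2°; drift -17.9° → track 188.3°, groundspeed 101.1 kt
Leg 3: heading 1.0°; drift +17.5° → track 18.5°, groundspeed 110.3 kt
Leg 4: heading 339.7°; drift +17.7° → track 357.4°, groundspeed 98.1 kt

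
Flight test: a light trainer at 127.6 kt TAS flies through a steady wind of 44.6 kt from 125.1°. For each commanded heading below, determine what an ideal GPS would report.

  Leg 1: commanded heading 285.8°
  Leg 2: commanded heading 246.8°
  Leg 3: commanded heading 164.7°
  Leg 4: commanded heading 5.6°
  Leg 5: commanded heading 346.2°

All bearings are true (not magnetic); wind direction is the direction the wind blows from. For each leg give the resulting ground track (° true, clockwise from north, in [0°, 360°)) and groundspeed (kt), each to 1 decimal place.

Leg 1: heading 285.8°; drift +5.0° → track 290.8°, groundspeed 170.3 kt
Leg 2: heading 246.8°; drift +14.1° → track 260.9°, groundspeed 155.7 kt
Leg 3: heading 164.7°; drift +17.0° → track 181.7°, groundspeed 97.5 kt
Leg 4: heading 5.6°; drift -14.5° → track 351.1°, groundspeed 154.5 kt
Leg 5: heading 346.2°; drift -10.3° → track 335.9°, groundspeed 163.9 kt

Leg 1: track=290.8°, groundspeed=170.3 kt
Leg 2: track=260.9°, groundspeed=155.7 kt
Leg 3: track=181.7°, groundspeed=97.5 kt
Leg 4: track=351.1°, groundspeed=154.5 kt
Leg 5: track=335.9°, groundspeed=163.9 kt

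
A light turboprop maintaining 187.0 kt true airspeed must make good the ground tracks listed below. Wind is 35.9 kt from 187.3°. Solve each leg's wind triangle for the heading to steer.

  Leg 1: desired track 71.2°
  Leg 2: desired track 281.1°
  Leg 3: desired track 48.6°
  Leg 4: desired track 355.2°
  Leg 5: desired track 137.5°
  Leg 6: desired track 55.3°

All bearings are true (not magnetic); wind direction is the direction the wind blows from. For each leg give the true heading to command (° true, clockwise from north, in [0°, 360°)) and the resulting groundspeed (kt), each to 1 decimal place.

Leg 1: desired track 71.2°; wind correction +9.9° → command heading 81.1°, groundspeed 200.0 kt
Leg 2: desired track 281.1°; wind correction -11.0° → command heading 270.1°, groundspeed 185.9 kt
Leg 3: desired track 48.6°; wind correction +7.3° → command heading 55.9°, groundspeed 212.5 kt
Leg 4: desired track 355.2°; wind correction -2.3° → command heading 352.9°, groundspeed 222.0 kt
Leg 5: desired track 137.5°; wind correction +8.4° → command heading 145.9°, groundspeed 161.8 kt
Leg 6: desired track 55.3°; wind correction +8.2° → command heading 63.5°, groundspeed 209.1 kt

Leg 1: heading=81.1°, groundspeed=200.0 kt
Leg 2: heading=270.1°, groundspeed=185.9 kt
Leg 3: heading=55.9°, groundspeed=212.5 kt
Leg 4: heading=352.9°, groundspeed=222.0 kt
Leg 5: heading=145.9°, groundspeed=161.8 kt
Leg 6: heading=63.5°, groundspeed=209.1 kt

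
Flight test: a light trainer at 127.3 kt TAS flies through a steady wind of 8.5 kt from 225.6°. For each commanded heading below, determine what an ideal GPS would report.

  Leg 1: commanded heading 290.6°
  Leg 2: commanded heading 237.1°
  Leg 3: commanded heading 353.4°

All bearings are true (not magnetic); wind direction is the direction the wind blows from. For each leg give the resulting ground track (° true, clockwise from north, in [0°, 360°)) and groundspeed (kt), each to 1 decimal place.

Leg 1: heading 290.6°; drift +3.6° → track 294.2°, groundspeed 123.9 kt
Leg 2: heading 237.1°; drift +0.8° → track 237.9°, groundspeed 119.0 kt
Leg 3: heading 353.4°; drift +2.9° → track 356.3°, groundspeed 132.7 kt

Leg 1: track=294.2°, groundspeed=123.9 kt
Leg 2: track=237.9°, groundspeed=119.0 kt
Leg 3: track=356.3°, groundspeed=132.7 kt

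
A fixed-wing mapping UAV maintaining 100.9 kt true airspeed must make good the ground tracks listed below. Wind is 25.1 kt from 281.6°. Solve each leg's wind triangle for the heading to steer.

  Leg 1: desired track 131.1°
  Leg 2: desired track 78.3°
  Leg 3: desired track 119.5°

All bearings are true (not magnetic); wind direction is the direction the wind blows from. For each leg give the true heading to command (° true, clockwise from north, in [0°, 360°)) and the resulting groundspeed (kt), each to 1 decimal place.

Leg 1: desired track 131.1°; wind correction +7.0° → command heading 138.1°, groundspeed 122.0 kt
Leg 2: desired track 78.3°; wind correction -5.6° → command heading 72.7°, groundspeed 123.5 kt
Leg 3: desired track 119.5°; wind correction +4.4° → command heading 123.9°, groundspeed 124.5 kt

Leg 1: heading=138.1°, groundspeed=122.0 kt
Leg 2: heading=72.7°, groundspeed=123.5 kt
Leg 3: heading=123.9°, groundspeed=124.5 kt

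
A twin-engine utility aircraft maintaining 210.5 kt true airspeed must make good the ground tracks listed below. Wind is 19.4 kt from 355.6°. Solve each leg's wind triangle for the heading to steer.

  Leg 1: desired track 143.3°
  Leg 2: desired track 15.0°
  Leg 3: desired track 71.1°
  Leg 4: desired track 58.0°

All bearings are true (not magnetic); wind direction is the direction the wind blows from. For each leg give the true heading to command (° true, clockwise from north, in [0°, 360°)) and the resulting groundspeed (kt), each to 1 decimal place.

Leg 1: heading=140.5°, groundspeed=226.6 kt
Leg 2: heading=13.2°, groundspeed=192.1 kt
Leg 3: heading=66.0°, groundspeed=204.8 kt
Leg 4: heading=53.3°, groundspeed=200.8 kt

Leg 1: desired track 143.3°; wind correction -2.8° → command heading 140.5°, groundspeed 226.6 kt
Leg 2: desired track 15.0°; wind correction -1.8° → command heading 13.2°, groundspeed 192.1 kt
Leg 3: desired track 71.1°; wind correction -5.1° → command heading 66.0°, groundspeed 204.8 kt
Leg 4: desired track 58.0°; wind correction -4.7° → command heading 53.3°, groundspeed 200.8 kt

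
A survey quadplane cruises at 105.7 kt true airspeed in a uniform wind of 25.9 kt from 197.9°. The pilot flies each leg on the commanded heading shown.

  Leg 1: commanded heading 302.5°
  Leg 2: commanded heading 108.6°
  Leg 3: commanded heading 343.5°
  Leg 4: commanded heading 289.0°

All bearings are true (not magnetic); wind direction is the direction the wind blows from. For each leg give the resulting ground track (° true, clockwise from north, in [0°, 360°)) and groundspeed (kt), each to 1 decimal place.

Leg 1: track=315.1°, groundspeed=115.0 kt
Leg 2: track=94.8°, groundspeed=108.5 kt
Leg 3: track=350.1°, groundspeed=127.9 kt
Leg 4: track=302.7°, groundspeed=109.3 kt

Leg 1: heading 302.5°; drift +12.6° → track 315.1°, groundspeed 115.0 kt
Leg 2: heading 108.6°; drift -13.8° → track 94.8°, groundspeed 108.5 kt
Leg 3: heading 343.5°; drift +6.6° → track 350.1°, groundspeed 127.9 kt
Leg 4: heading 289.0°; drift +13.7° → track 302.7°, groundspeed 109.3 kt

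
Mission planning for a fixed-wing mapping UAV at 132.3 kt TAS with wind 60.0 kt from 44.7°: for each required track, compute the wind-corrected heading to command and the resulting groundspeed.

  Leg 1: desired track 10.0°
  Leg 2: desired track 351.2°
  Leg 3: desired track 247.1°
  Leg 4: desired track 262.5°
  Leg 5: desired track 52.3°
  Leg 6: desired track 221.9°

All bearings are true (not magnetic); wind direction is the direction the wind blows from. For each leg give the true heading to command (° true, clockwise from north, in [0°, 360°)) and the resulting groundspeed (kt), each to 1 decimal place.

Leg 1: desired track 10.0°; wind correction +15.0° → command heading 25.0°, groundspeed 78.5 kt
Leg 2: desired track 351.2°; wind correction +21.4° → command heading 12.6°, groundspeed 87.5 kt
Leg 3: desired track 247.1°; wind correction +10.0° → command heading 257.1°, groundspeed 185.8 kt
Leg 4: desired track 262.5°; wind correction +16.1° → command heading 278.6°, groundspeed 174.5 kt
Leg 5: desired track 52.3°; wind correction -3.4° → command heading 48.9°, groundspeed 72.6 kt
Leg 6: desired track 221.9°; wind correction -1.3° → command heading 220.6°, groundspeed 192.2 kt

Leg 1: heading=25.0°, groundspeed=78.5 kt
Leg 2: heading=12.6°, groundspeed=87.5 kt
Leg 3: heading=257.1°, groundspeed=185.8 kt
Leg 4: heading=278.6°, groundspeed=174.5 kt
Leg 5: heading=48.9°, groundspeed=72.6 kt
Leg 6: heading=220.6°, groundspeed=192.2 kt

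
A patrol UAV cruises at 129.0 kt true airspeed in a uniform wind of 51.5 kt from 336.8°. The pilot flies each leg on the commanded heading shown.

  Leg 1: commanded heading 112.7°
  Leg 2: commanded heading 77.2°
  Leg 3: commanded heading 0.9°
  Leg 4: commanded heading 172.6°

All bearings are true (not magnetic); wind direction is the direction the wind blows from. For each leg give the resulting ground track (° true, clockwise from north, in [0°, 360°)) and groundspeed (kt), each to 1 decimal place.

Leg 1: track=124.9°, groundspeed=169.8 kt
Leg 2: track=97.3°, groundspeed=147.3 kt
Leg 3: track=15.3°, groundspeed=84.6 kt
Leg 4: track=168.1°, groundspeed=179.1 kt

Leg 1: heading 112.7°; drift +12.2° → track 124.9°, groundspeed 169.8 kt
Leg 2: heading 77.2°; drift +20.1° → track 97.3°, groundspeed 147.3 kt
Leg 3: heading 0.9°; drift +14.4° → track 15.3°, groundspeed 84.6 kt
Leg 4: heading 172.6°; drift -4.5° → track 168.1°, groundspeed 179.1 kt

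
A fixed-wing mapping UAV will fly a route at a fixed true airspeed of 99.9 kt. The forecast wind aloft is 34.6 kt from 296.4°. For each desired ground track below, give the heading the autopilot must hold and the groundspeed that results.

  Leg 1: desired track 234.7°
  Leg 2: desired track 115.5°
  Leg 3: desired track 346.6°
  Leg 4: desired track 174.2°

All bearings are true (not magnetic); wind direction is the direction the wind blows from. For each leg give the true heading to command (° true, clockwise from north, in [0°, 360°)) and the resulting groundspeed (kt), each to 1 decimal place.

Leg 1: desired track 234.7°; wind correction +17.8° → command heading 252.5°, groundspeed 78.7 kt
Leg 2: desired track 115.5°; wind correction -0.3° → command heading 115.2°, groundspeed 134.5 kt
Leg 3: desired track 346.6°; wind correction -15.4° → command heading 331.2°, groundspeed 74.2 kt
Leg 4: desired track 174.2°; wind correction +17.0° → command heading 191.2°, groundspeed 114.0 kt

Leg 1: heading=252.5°, groundspeed=78.7 kt
Leg 2: heading=115.2°, groundspeed=134.5 kt
Leg 3: heading=331.2°, groundspeed=74.2 kt
Leg 4: heading=191.2°, groundspeed=114.0 kt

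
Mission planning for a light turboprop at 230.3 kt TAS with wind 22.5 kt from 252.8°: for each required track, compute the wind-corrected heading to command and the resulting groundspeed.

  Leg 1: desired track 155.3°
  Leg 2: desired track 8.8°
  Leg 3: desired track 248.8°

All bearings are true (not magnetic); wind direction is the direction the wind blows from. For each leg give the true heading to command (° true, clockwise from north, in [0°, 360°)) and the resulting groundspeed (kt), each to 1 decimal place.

Leg 1: desired track 155.3°; wind correction +5.6° → command heading 160.9°, groundspeed 232.2 kt
Leg 2: desired track 8.8°; wind correction -5.0° → command heading 3.8°, groundspeed 239.3 kt
Leg 3: desired track 248.8°; wind correction +0.4° → command heading 249.2°, groundspeed 207.8 kt

Leg 1: heading=160.9°, groundspeed=232.2 kt
Leg 2: heading=3.8°, groundspeed=239.3 kt
Leg 3: heading=249.2°, groundspeed=207.8 kt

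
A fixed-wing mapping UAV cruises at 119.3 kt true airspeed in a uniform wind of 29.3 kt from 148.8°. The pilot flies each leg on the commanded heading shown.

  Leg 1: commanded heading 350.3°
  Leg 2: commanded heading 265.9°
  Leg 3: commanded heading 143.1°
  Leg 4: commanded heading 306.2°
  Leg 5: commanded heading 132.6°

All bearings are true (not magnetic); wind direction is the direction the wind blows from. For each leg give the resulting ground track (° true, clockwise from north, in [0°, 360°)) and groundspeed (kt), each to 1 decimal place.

Leg 1: track=346.1°, groundspeed=147.0 kt
Leg 2: track=277.0°, groundspeed=135.2 kt
Leg 3: track=141.3°, groundspeed=90.2 kt
Leg 4: track=310.6°, groundspeed=146.8 kt
Leg 5: track=127.5°, groundspeed=91.5 kt

Leg 1: heading 350.3°; drift -4.2° → track 346.1°, groundspeed 147.0 kt
Leg 2: heading 265.9°; drift +11.1° → track 277.0°, groundspeed 135.2 kt
Leg 3: heading 143.1°; drift -1.8° → track 141.3°, groundspeed 90.2 kt
Leg 4: heading 306.2°; drift +4.4° → track 310.6°, groundspeed 146.8 kt
Leg 5: heading 132.6°; drift -5.1° → track 127.5°, groundspeed 91.5 kt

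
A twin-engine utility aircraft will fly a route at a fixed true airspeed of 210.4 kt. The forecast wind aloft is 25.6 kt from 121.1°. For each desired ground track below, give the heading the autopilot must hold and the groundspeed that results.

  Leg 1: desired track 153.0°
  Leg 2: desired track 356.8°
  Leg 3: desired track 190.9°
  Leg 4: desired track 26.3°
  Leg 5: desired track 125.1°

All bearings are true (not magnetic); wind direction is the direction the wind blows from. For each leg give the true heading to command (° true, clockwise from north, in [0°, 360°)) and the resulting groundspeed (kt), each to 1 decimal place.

Leg 1: desired track 153.0°; wind correction -3.7° → command heading 149.3°, groundspeed 188.2 kt
Leg 2: desired track 356.8°; wind correction +5.8° → command heading 2.6°, groundspeed 223.8 kt
Leg 3: desired track 190.9°; wind correction -6.6° → command heading 184.3°, groundspeed 200.2 kt
Leg 4: desired track 26.3°; wind correction +7.0° → command heading 33.3°, groundspeed 211.0 kt
Leg 5: desired track 125.1°; wind correction -0.5° → command heading 124.6°, groundspeed 184.9 kt

Leg 1: heading=149.3°, groundspeed=188.2 kt
Leg 2: heading=2.6°, groundspeed=223.8 kt
Leg 3: heading=184.3°, groundspeed=200.2 kt
Leg 4: heading=33.3°, groundspeed=211.0 kt
Leg 5: heading=124.6°, groundspeed=184.9 kt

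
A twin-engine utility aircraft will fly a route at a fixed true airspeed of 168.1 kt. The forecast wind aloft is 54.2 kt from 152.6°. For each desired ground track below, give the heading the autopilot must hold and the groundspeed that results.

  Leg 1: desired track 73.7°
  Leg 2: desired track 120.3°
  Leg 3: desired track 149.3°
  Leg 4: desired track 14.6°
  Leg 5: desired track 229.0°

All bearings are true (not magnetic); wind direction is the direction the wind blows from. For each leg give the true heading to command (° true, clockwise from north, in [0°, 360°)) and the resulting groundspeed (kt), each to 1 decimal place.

Leg 1: desired track 73.7°; wind correction +18.4° → command heading 92.1°, groundspeed 149.0 kt
Leg 2: desired track 120.3°; wind correction +9.9° → command heading 130.2°, groundspeed 119.8 kt
Leg 3: desired track 149.3°; wind correction +1.1° → command heading 150.4°, groundspeed 114.0 kt
Leg 4: desired track 14.6°; wind correction +12.5° → command heading 27.1°, groundspeed 204.4 kt
Leg 5: desired track 229.0°; wind correction -18.3° → command heading 210.7°, groundspeed 146.9 kt

Leg 1: heading=92.1°, groundspeed=149.0 kt
Leg 2: heading=130.2°, groundspeed=119.8 kt
Leg 3: heading=150.4°, groundspeed=114.0 kt
Leg 4: heading=27.1°, groundspeed=204.4 kt
Leg 5: heading=210.7°, groundspeed=146.9 kt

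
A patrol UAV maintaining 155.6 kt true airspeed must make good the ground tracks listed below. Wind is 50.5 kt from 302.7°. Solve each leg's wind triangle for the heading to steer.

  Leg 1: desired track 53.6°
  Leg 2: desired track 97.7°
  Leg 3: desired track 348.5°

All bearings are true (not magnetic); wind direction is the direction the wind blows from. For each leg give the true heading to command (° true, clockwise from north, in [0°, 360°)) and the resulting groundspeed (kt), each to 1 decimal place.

Leg 1: heading=36.0°, groundspeed=166.3 kt
Leg 2: heading=89.8°, groundspeed=199.9 kt
Leg 3: heading=335.0°, groundspeed=116.1 kt

Leg 1: desired track 53.6°; wind correction -17.6° → command heading 36.0°, groundspeed 166.3 kt
Leg 2: desired track 97.7°; wind correction -7.9° → command heading 89.8°, groundspeed 199.9 kt
Leg 3: desired track 348.5°; wind correction -13.5° → command heading 335.0°, groundspeed 116.1 kt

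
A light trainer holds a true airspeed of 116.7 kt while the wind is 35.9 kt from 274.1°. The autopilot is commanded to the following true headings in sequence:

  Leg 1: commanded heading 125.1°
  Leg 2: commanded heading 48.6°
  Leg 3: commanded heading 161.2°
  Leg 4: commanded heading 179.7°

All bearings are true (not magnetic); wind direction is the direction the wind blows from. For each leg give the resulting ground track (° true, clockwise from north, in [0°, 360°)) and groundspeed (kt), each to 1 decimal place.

Leg 1: heading 125.1°; drift -7.1° → track 118.0°, groundspeed 148.6 kt
Leg 2: heading 48.6°; drift +10.2° → track 58.8°, groundspeed 144.2 kt
Leg 3: heading 161.2°; drift -14.2° → track 147.0°, groundspeed 134.8 kt
Leg 4: heading 179.7°; drift -16.7° → track 163.0°, groundspeed 124.7 kt

Leg 1: track=118.0°, groundspeed=148.6 kt
Leg 2: track=58.8°, groundspeed=144.2 kt
Leg 3: track=147.0°, groundspeed=134.8 kt
Leg 4: track=163.0°, groundspeed=124.7 kt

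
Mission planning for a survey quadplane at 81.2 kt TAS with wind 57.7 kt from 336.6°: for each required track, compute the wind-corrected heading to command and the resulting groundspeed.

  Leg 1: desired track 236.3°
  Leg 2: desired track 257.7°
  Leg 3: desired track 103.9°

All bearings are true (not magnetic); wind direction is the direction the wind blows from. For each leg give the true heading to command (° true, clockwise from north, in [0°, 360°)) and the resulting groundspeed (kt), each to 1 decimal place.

Leg 1: heading=280.7°, groundspeed=68.4 kt
Leg 2: heading=301.9°, groundspeed=47.1 kt
Leg 3: heading=69.5°, groundspeed=101.9 kt

Leg 1: desired track 236.3°; wind correction +44.4° → command heading 280.7°, groundspeed 68.4 kt
Leg 2: desired track 257.7°; wind correction +44.2° → command heading 301.9°, groundspeed 47.1 kt
Leg 3: desired track 103.9°; wind correction -34.4° → command heading 69.5°, groundspeed 101.9 kt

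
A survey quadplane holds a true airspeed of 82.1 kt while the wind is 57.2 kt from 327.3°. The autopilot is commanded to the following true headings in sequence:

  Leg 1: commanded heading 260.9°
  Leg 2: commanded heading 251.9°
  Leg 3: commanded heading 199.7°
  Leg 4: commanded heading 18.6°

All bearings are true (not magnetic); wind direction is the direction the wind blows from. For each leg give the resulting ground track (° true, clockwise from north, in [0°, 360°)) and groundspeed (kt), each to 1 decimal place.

Leg 1: track=219.4°, groundspeed=79.1 kt
Leg 2: track=212.6°, groundspeed=87.4 kt
Leg 3: track=178.5°, groundspeed=125.5 kt
Leg 4: track=62.5°, groundspeed=64.3 kt

Leg 1: heading 260.9°; drift -41.5° → track 219.4°, groundspeed 79.1 kt
Leg 2: heading 251.9°; drift -39.3° → track 212.6°, groundspeed 87.4 kt
Leg 3: heading 199.7°; drift -21.2° → track 178.5°, groundspeed 125.5 kt
Leg 4: heading 18.6°; drift +43.9° → track 62.5°, groundspeed 64.3 kt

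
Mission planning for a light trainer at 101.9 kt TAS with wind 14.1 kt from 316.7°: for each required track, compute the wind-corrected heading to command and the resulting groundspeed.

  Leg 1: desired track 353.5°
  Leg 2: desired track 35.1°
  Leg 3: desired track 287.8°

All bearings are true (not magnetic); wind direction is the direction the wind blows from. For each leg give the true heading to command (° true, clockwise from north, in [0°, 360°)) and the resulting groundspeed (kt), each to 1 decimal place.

Leg 1: heading=348.7°, groundspeed=90.3 kt
Leg 2: heading=27.3°, groundspeed=98.1 kt
Leg 3: heading=291.6°, groundspeed=89.3 kt

Leg 1: desired track 353.5°; wind correction -4.8° → command heading 348.7°, groundspeed 90.3 kt
Leg 2: desired track 35.1°; wind correction -7.8° → command heading 27.3°, groundspeed 98.1 kt
Leg 3: desired track 287.8°; wind correction +3.8° → command heading 291.6°, groundspeed 89.3 kt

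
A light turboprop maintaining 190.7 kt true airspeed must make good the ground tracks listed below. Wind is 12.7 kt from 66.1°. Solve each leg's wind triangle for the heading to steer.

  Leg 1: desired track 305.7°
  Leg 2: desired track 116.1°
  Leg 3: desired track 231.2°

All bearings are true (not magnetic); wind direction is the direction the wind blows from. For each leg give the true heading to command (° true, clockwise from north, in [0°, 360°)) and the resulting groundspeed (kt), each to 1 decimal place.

Leg 1: heading=309.0°, groundspeed=196.8 kt
Leg 2: heading=113.2°, groundspeed=182.3 kt
Leg 3: heading=230.2°, groundspeed=202.9 kt

Leg 1: desired track 305.7°; wind correction +3.3° → command heading 309.0°, groundspeed 196.8 kt
Leg 2: desired track 116.1°; wind correction -2.9° → command heading 113.2°, groundspeed 182.3 kt
Leg 3: desired track 231.2°; wind correction -1.0° → command heading 230.2°, groundspeed 202.9 kt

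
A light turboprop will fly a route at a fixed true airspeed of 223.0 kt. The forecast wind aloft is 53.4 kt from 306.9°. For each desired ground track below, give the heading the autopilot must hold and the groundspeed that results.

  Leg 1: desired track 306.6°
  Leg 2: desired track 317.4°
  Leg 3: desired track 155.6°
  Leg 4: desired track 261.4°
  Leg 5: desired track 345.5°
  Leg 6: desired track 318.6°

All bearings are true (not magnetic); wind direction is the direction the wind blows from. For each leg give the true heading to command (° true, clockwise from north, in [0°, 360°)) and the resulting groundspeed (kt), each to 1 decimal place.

Leg 1: heading=306.7°, groundspeed=169.6 kt
Leg 2: heading=314.9°, groundspeed=170.3 kt
Leg 3: heading=162.2°, groundspeed=268.4 kt
Leg 4: heading=271.2°, groundspeed=182.3 kt
Leg 5: heading=336.9°, groundspeed=178.8 kt
Leg 6: heading=315.8°, groundspeed=170.4 kt

Leg 1: desired track 306.6°; wind correction +0.1° → command heading 306.7°, groundspeed 169.6 kt
Leg 2: desired track 317.4°; wind correction -2.5° → command heading 314.9°, groundspeed 170.3 kt
Leg 3: desired track 155.6°; wind correction +6.6° → command heading 162.2°, groundspeed 268.4 kt
Leg 4: desired track 261.4°; wind correction +9.8° → command heading 271.2°, groundspeed 182.3 kt
Leg 5: desired track 345.5°; wind correction -8.6° → command heading 336.9°, groundspeed 178.8 kt
Leg 6: desired track 318.6°; wind correction -2.8° → command heading 315.8°, groundspeed 170.4 kt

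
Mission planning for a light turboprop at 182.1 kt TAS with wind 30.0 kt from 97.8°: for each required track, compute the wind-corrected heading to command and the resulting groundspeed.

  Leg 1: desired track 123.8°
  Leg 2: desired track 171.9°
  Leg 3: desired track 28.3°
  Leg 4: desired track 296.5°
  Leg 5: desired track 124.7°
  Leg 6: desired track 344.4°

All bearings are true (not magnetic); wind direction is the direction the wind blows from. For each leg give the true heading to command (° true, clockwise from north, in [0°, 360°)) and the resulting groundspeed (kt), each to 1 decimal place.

Leg 1: desired track 123.8°; wind correction -4.1° → command heading 119.7°, groundspeed 154.7 kt
Leg 2: desired track 171.9°; wind correction -9.1° → command heading 162.8°, groundspeed 171.6 kt
Leg 3: desired track 28.3°; wind correction +8.9° → command heading 37.2°, groundspeed 169.4 kt
Leg 4: desired track 296.5°; wind correction +3.0° → command heading 299.5°, groundspeed 210.3 kt
Leg 5: desired track 124.7°; wind correction -4.3° → command heading 120.4°, groundspeed 154.8 kt
Leg 6: desired track 344.4°; wind correction +8.7° → command heading 353.1°, groundspeed 191.9 kt

Leg 1: heading=119.7°, groundspeed=154.7 kt
Leg 2: heading=162.8°, groundspeed=171.6 kt
Leg 3: heading=37.2°, groundspeed=169.4 kt
Leg 4: heading=299.5°, groundspeed=210.3 kt
Leg 5: heading=120.4°, groundspeed=154.8 kt
Leg 6: heading=353.1°, groundspeed=191.9 kt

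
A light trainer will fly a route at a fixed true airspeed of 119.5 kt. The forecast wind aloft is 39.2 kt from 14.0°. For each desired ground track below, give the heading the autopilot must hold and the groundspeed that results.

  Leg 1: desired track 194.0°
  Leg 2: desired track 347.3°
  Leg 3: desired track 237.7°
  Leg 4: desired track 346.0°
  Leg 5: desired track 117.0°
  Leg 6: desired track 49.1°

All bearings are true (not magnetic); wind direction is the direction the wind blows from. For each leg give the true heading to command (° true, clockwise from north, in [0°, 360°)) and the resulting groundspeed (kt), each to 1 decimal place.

Leg 1: heading=194.0°, groundspeed=158.7 kt
Leg 2: heading=355.8°, groundspeed=83.2 kt
Leg 3: heading=250.8°, groundspeed=144.7 kt
Leg 4: heading=354.9°, groundspeed=83.5 kt
Leg 5: heading=98.4°, groundspeed=122.0 kt
Leg 6: heading=38.2°, groundspeed=85.3 kt

Leg 1: desired track 194.0°; wind correction +0.0° → command heading 194.0°, groundspeed 158.7 kt
Leg 2: desired track 347.3°; wind correction +8.5° → command heading 355.8°, groundspeed 83.2 kt
Leg 3: desired track 237.7°; wind correction +13.1° → command heading 250.8°, groundspeed 144.7 kt
Leg 4: desired track 346.0°; wind correction +8.9° → command heading 354.9°, groundspeed 83.5 kt
Leg 5: desired track 117.0°; wind correction -18.6° → command heading 98.4°, groundspeed 122.0 kt
Leg 6: desired track 49.1°; wind correction -10.9° → command heading 38.2°, groundspeed 85.3 kt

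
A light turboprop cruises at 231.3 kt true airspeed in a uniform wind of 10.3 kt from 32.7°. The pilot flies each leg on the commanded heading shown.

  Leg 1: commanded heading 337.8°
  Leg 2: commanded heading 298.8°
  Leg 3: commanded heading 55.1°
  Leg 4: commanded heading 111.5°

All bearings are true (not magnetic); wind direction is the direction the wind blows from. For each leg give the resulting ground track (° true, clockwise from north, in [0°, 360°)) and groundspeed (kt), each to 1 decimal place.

Leg 1: track=335.7°, groundspeed=225.5 kt
Leg 2: track=296.3°, groundspeed=232.2 kt
Leg 3: track=56.1°, groundspeed=221.8 kt
Leg 4: track=114.0°, groundspeed=229.5 kt

Leg 1: heading 337.8°; drift -2.1° → track 335.7°, groundspeed 225.5 kt
Leg 2: heading 298.8°; drift -2.5° → track 296.3°, groundspeed 232.2 kt
Leg 3: heading 55.1°; drift +1.0° → track 56.1°, groundspeed 221.8 kt
Leg 4: heading 111.5°; drift +2.5° → track 114.0°, groundspeed 229.5 kt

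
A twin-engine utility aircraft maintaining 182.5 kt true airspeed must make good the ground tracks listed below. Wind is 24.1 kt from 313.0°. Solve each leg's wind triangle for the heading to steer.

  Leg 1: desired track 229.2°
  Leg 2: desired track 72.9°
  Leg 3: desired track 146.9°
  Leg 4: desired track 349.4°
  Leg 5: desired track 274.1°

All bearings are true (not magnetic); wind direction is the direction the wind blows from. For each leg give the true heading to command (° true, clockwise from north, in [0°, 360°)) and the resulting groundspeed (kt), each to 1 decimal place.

Leg 1: heading=236.7°, groundspeed=178.3 kt
Leg 2: heading=66.3°, groundspeed=193.3 kt
Leg 3: heading=148.7°, groundspeed=205.8 kt
Leg 4: heading=344.9°, groundspeed=162.5 kt
Leg 5: heading=278.9°, groundspeed=163.1 kt

Leg 1: desired track 229.2°; wind correction +7.5° → command heading 236.7°, groundspeed 178.3 kt
Leg 2: desired track 72.9°; wind correction -6.6° → command heading 66.3°, groundspeed 193.3 kt
Leg 3: desired track 146.9°; wind correction +1.8° → command heading 148.7°, groundspeed 205.8 kt
Leg 4: desired track 349.4°; wind correction -4.5° → command heading 344.9°, groundspeed 162.5 kt
Leg 5: desired track 274.1°; wind correction +4.8° → command heading 278.9°, groundspeed 163.1 kt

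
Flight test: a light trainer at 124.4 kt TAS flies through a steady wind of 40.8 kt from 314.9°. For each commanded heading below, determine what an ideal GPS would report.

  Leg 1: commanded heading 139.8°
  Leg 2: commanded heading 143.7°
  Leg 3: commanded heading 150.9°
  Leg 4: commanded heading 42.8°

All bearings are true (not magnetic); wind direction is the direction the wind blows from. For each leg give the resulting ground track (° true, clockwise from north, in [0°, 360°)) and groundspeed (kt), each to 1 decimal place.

Leg 1: track=138.6°, groundspeed=165.1 kt
Leg 2: track=141.5°, groundspeed=164.8 kt
Leg 3: track=147.0°, groundspeed=164.0 kt
Leg 4: track=61.2°, groundspeed=129.5 kt

Leg 1: heading 139.8°; drift -1.2° → track 138.6°, groundspeed 165.1 kt
Leg 2: heading 143.7°; drift -2.2° → track 141.5°, groundspeed 164.8 kt
Leg 3: heading 150.9°; drift -3.9° → track 147.0°, groundspeed 164.0 kt
Leg 4: heading 42.8°; drift +18.4° → track 61.2°, groundspeed 129.5 kt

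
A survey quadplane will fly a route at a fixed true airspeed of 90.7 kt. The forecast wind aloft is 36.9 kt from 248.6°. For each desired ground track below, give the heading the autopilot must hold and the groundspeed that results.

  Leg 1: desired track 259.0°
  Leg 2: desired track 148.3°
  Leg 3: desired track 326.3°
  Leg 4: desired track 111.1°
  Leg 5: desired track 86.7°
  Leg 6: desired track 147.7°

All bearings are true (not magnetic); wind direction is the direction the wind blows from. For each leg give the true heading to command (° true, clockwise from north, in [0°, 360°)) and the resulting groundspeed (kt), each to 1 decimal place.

Leg 1: desired track 259.0°; wind correction -4.2° → command heading 254.8°, groundspeed 54.2 kt
Leg 2: desired track 148.3°; wind correction +23.6° → command heading 171.9°, groundspeed 89.7 kt
Leg 3: desired track 326.3°; wind correction -23.4° → command heading 302.9°, groundspeed 75.4 kt
Leg 4: desired track 111.1°; wind correction +16.0° → command heading 127.1°, groundspeed 114.4 kt
Leg 5: desired track 86.7°; wind correction +7.3° → command heading 94.0°, groundspeed 125.0 kt
Leg 6: desired track 147.7°; wind correction +23.5° → command heading 171.2°, groundspeed 90.1 kt

Leg 1: heading=254.8°, groundspeed=54.2 kt
Leg 2: heading=171.9°, groundspeed=89.7 kt
Leg 3: heading=302.9°, groundspeed=75.4 kt
Leg 4: heading=127.1°, groundspeed=114.4 kt
Leg 5: heading=94.0°, groundspeed=125.0 kt
Leg 6: heading=171.2°, groundspeed=90.1 kt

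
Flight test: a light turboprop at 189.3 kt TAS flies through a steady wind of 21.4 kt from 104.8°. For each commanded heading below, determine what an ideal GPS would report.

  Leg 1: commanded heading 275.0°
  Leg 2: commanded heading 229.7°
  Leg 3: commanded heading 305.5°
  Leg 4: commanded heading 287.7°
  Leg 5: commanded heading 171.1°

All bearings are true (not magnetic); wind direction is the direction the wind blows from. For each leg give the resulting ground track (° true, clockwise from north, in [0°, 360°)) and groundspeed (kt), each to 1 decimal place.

Leg 1: track=276.0°, groundspeed=210.4 kt
Leg 2: track=234.7°, groundspeed=202.3 kt
Leg 3: track=303.4°, groundspeed=209.5 kt
Leg 4: track=287.4°, groundspeed=210.7 kt
Leg 5: track=177.3°, groundspeed=181.8 kt

Leg 1: heading 275.0°; drift +1.0° → track 276.0°, groundspeed 210.4 kt
Leg 2: heading 229.7°; drift +5.0° → track 234.7°, groundspeed 202.3 kt
Leg 3: heading 305.5°; drift -2.1° → track 303.4°, groundspeed 209.5 kt
Leg 4: heading 287.7°; drift -0.3° → track 287.4°, groundspeed 210.7 kt
Leg 5: heading 171.1°; drift +6.2° → track 177.3°, groundspeed 181.8 kt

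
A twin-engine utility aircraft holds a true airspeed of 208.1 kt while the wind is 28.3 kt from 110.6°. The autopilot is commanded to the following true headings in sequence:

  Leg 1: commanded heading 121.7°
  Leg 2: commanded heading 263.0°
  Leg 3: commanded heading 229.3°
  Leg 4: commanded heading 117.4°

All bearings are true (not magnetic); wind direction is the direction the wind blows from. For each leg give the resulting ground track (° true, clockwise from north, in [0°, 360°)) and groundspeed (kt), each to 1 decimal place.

Leg 1: heading 121.7°; drift +1.7° → track 123.4°, groundspeed 180.4 kt
Leg 2: heading 263.0°; drift +3.2° → track 266.2°, groundspeed 233.5 kt
Leg 3: heading 229.3°; drift +6.4° → track 235.7°, groundspeed 223.1 kt
Leg 4: heading 117.4°; drift +1.1° → track 118.5°, groundspeed 180.0 kt

Leg 1: track=123.4°, groundspeed=180.4 kt
Leg 2: track=266.2°, groundspeed=233.5 kt
Leg 3: track=235.7°, groundspeed=223.1 kt
Leg 4: track=118.5°, groundspeed=180.0 kt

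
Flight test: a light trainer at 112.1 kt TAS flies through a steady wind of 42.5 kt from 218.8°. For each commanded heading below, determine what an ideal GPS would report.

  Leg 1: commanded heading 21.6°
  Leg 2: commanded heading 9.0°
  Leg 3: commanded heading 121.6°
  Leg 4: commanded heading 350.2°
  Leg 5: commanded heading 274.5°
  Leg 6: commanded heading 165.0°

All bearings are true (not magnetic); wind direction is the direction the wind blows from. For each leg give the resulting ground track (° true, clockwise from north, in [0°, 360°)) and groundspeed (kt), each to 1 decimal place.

Leg 1: heading 21.6°; drift +4.7° → track 26.3°, groundspeed 153.2 kt
Leg 2: heading 9.0°; drift +8.1° → track 17.1°, groundspeed 150.5 kt
Leg 3: heading 121.6°; drift -19.8° → track 101.8°, groundspeed 124.8 kt
Leg 4: heading 350.2°; drift +12.8° → track 3.0°, groundspeed 143.8 kt
Leg 5: heading 274.5°; drift +21.7° → track 296.2°, groundspeed 94.9 kt
Leg 6: heading 165.0°; drift -21.5° → track 143.5°, groundspeed 93.5 kt

Leg 1: track=26.3°, groundspeed=153.2 kt
Leg 2: track=17.1°, groundspeed=150.5 kt
Leg 3: track=101.8°, groundspeed=124.8 kt
Leg 4: track=3.0°, groundspeed=143.8 kt
Leg 5: track=296.2°, groundspeed=94.9 kt
Leg 6: track=143.5°, groundspeed=93.5 kt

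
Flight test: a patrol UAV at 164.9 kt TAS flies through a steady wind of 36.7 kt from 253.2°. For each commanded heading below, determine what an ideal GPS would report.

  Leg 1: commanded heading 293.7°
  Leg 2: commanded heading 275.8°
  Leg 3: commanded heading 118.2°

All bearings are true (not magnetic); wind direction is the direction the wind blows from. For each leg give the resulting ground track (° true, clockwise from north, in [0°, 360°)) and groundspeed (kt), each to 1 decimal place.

Leg 1: heading 293.7°; drift +9.9° → track 303.6°, groundspeed 139.1 kt
Leg 2: heading 275.8°; drift +6.1° → track 281.9°, groundspeed 131.8 kt
Leg 3: heading 118.2°; drift -7.7° → track 110.5°, groundspeed 192.6 kt

Leg 1: track=303.6°, groundspeed=139.1 kt
Leg 2: track=281.9°, groundspeed=131.8 kt
Leg 3: track=110.5°, groundspeed=192.6 kt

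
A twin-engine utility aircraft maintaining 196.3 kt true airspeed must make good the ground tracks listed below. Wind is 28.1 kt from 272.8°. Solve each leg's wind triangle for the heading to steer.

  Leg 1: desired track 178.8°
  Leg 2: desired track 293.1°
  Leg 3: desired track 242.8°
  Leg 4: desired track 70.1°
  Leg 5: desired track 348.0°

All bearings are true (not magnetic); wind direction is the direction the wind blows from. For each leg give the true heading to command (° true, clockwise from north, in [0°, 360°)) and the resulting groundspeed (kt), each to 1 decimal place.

Leg 1: heading=187.0°, groundspeed=196.2 kt
Leg 2: heading=290.3°, groundspeed=169.7 kt
Leg 3: heading=246.9°, groundspeed=171.5 kt
Leg 4: heading=66.9°, groundspeed=221.9 kt
Leg 5: heading=340.0°, groundspeed=187.2 kt

Leg 1: desired track 178.8°; wind correction +8.2° → command heading 187.0°, groundspeed 196.2 kt
Leg 2: desired track 293.1°; wind correction -2.8° → command heading 290.3°, groundspeed 169.7 kt
Leg 3: desired track 242.8°; wind correction +4.1° → command heading 246.9°, groundspeed 171.5 kt
Leg 4: desired track 70.1°; wind correction -3.2° → command heading 66.9°, groundspeed 221.9 kt
Leg 5: desired track 348.0°; wind correction -8.0° → command heading 340.0°, groundspeed 187.2 kt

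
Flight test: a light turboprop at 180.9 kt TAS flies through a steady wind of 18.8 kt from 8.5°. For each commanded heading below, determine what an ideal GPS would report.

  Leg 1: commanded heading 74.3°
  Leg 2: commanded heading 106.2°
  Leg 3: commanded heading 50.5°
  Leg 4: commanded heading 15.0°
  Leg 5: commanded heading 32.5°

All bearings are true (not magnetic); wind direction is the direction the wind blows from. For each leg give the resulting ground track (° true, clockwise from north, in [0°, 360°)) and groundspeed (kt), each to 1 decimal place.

Leg 1: track=80.0°, groundspeed=174.0 kt
Leg 2: track=112.0°, groundspeed=184.4 kt
Leg 3: track=54.8°, groundspeed=167.4 kt
Leg 4: track=15.8°, groundspeed=162.2 kt
Leg 5: track=35.2°, groundspeed=163.9 kt

Leg 1: heading 74.3°; drift +5.7° → track 80.0°, groundspeed 174.0 kt
Leg 2: heading 106.2°; drift +5.8° → track 112.0°, groundspeed 184.4 kt
Leg 3: heading 50.5°; drift +4.3° → track 54.8°, groundspeed 167.4 kt
Leg 4: heading 15.0°; drift +0.8° → track 15.8°, groundspeed 162.2 kt
Leg 5: heading 32.5°; drift +2.7° → track 35.2°, groundspeed 163.9 kt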